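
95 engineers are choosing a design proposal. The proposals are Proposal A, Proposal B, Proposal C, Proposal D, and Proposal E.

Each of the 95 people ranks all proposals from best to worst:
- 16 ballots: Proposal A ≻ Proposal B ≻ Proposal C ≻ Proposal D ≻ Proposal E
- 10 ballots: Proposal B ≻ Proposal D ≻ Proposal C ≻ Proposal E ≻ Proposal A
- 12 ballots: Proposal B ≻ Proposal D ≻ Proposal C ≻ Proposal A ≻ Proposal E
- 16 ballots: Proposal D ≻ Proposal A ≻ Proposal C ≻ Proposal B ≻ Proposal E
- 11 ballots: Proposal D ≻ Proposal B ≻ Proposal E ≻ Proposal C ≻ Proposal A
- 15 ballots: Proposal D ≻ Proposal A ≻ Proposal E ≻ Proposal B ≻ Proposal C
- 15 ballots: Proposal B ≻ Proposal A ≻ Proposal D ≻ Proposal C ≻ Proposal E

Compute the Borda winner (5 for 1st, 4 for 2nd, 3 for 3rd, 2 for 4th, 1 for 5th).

Proposal D

Proposal A: 16×5 + 10×1 + 12×2 + 16×4 + 11×1 + 15×4 + 15×4 = 309
Proposal B: 16×4 + 10×5 + 12×5 + 16×2 + 11×4 + 15×2 + 15×5 = 355
Proposal C: 16×3 + 10×3 + 12×3 + 16×3 + 11×2 + 15×1 + 15×2 = 229
Proposal D: 16×2 + 10×4 + 12×4 + 16×5 + 11×5 + 15×5 + 15×3 = 375
Proposal E: 16×1 + 10×2 + 12×1 + 16×1 + 11×3 + 15×3 + 15×1 = 157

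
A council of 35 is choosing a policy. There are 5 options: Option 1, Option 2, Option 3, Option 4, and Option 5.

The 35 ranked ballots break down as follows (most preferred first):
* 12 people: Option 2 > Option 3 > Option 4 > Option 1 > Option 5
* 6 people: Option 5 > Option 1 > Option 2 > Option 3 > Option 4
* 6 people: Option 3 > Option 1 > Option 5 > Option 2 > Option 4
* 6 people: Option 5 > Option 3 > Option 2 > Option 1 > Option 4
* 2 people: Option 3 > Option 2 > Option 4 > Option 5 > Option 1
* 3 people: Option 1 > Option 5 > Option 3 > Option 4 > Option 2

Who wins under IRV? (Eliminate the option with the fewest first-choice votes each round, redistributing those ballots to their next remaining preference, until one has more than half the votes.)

Round 1: Option 1 3, Option 2 12, Option 3 8, Option 4 0, Option 5 12. Option 4 eliminated.
Round 2: Option 1 3, Option 2 12, Option 3 8, Option 5 12. Option 1 eliminated.
Round 3: Option 2 12, Option 3 8, Option 5 15. Option 3 eliminated.
Round 4: Option 2 14, Option 5 21. Option 5 has a majority (≥18).

Option 5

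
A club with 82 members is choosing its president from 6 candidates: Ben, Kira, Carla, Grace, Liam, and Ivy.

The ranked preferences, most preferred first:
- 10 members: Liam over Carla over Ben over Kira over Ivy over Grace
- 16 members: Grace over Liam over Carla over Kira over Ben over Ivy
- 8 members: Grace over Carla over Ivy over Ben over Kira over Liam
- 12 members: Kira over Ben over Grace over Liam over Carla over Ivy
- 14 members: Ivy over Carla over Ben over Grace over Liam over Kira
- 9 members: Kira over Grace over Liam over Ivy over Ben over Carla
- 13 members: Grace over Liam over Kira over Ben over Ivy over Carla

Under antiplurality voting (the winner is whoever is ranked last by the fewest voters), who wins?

Last-place votes: Ben 0, Kira 14, Carla 22, Grace 10, Liam 8, Ivy 28.

Ben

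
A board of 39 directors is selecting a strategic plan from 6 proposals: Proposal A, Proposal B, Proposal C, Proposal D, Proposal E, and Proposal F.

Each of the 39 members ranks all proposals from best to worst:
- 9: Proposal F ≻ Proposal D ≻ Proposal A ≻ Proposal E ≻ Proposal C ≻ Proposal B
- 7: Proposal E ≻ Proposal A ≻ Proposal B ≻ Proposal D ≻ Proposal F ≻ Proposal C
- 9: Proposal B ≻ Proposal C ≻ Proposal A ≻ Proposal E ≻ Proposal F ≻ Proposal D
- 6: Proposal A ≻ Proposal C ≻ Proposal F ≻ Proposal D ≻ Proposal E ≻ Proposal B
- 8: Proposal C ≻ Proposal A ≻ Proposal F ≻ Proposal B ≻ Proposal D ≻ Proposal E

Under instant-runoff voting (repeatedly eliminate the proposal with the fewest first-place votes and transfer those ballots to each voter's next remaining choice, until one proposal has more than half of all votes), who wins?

Proposal C

Round 1: Proposal A 6, Proposal B 9, Proposal C 8, Proposal D 0, Proposal E 7, Proposal F 9. Proposal D eliminated.
Round 2: Proposal A 6, Proposal B 9, Proposal C 8, Proposal E 7, Proposal F 9. Proposal A eliminated.
Round 3: Proposal B 9, Proposal C 14, Proposal E 7, Proposal F 9. Proposal E eliminated.
Round 4: Proposal B 16, Proposal C 14, Proposal F 9. Proposal F eliminated.
Round 5: Proposal B 16, Proposal C 23. Proposal C has a majority (≥20).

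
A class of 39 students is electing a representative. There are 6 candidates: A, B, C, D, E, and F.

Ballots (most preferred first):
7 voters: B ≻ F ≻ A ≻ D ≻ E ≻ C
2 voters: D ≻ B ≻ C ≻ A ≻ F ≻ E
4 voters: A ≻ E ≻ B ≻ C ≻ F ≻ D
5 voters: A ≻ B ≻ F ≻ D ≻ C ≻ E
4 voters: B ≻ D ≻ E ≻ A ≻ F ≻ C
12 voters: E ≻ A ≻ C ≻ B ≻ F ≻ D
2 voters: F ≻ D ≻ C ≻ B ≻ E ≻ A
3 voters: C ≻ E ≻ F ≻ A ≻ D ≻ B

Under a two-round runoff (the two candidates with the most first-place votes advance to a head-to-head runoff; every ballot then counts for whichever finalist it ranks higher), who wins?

B

Round 1 first-place votes: A 9, B 11, C 3, D 2, E 12, F 2. E and B advance.
Runoff: E is ranked above B on 19 ballots, B above E on 20.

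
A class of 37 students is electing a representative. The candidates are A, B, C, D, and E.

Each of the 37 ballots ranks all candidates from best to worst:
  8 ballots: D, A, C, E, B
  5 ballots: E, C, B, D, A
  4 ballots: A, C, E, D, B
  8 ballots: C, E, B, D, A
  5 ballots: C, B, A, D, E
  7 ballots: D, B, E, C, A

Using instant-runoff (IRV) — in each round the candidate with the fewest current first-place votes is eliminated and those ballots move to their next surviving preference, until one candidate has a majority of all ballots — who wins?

C

Round 1: A 4, B 0, C 13, D 15, E 5. B eliminated.
Round 2: A 4, C 13, D 15, E 5. A eliminated.
Round 3: C 17, D 15, E 5. E eliminated.
Round 4: C 22, D 15. C has a majority (≥19).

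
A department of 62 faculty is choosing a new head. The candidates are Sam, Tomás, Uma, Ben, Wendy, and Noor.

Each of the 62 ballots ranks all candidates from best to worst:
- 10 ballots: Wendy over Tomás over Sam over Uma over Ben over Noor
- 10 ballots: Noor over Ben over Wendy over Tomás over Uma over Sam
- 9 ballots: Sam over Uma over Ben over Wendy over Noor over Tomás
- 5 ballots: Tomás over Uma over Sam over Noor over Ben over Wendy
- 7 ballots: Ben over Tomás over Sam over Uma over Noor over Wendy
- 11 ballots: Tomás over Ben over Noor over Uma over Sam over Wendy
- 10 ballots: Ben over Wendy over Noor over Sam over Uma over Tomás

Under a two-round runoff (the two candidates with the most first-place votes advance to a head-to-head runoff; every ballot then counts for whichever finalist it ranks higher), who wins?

Ben

Round 1 first-place votes: Sam 9, Tomás 16, Uma 0, Ben 17, Wendy 10, Noor 10. Ben and Tomás advance.
Runoff: Ben is ranked above Tomás on 36 ballots, Tomás above Ben on 26.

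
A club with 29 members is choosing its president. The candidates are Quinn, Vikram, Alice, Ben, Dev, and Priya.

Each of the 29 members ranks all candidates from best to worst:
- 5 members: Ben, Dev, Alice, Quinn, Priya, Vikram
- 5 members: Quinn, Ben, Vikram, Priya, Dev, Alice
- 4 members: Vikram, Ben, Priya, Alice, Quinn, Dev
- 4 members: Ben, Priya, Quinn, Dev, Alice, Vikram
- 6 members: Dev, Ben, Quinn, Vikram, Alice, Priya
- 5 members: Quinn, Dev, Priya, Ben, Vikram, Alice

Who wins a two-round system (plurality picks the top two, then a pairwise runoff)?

Ben

Round 1 first-place votes: Quinn 10, Vikram 4, Alice 0, Ben 9, Dev 6, Priya 0. Quinn and Ben advance.
Runoff: Quinn is ranked above Ben on 10 ballots, Ben above Quinn on 19.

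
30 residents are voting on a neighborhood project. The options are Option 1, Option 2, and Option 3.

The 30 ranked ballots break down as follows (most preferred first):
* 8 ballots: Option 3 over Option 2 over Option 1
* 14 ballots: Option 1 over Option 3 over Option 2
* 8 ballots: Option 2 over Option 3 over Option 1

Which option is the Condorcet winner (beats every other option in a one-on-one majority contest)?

Option 3

Option 3 vs Option 1: 16–14
Option 3 vs Option 2: 22–8
Option 3 beats every other option.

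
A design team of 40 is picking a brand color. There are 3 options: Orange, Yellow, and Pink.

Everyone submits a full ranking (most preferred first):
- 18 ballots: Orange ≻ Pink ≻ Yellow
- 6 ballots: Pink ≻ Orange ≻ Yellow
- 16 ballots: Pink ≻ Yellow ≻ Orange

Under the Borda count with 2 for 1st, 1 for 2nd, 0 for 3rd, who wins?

Pink

Orange: 18×2 + 6×1 + 16×0 = 42
Yellow: 18×0 + 6×0 + 16×1 = 16
Pink: 18×1 + 6×2 + 16×2 = 62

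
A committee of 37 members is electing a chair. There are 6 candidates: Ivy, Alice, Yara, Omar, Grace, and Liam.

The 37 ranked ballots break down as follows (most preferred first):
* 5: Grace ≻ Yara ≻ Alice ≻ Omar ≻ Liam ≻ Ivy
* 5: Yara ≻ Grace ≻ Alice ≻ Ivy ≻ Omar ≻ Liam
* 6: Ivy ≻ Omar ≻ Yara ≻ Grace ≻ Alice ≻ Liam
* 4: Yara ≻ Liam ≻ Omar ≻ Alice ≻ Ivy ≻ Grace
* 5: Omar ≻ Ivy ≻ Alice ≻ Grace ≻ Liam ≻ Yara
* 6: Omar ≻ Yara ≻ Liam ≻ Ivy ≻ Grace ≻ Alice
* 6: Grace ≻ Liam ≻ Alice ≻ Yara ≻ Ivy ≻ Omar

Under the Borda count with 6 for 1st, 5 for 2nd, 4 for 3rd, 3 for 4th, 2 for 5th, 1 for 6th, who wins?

Yara

Ivy: 5×1 + 5×3 + 6×6 + 4×2 + 5×5 + 6×3 + 6×2 = 119
Alice: 5×4 + 5×4 + 6×2 + 4×3 + 5×4 + 6×1 + 6×4 = 114
Yara: 5×5 + 5×6 + 6×4 + 4×6 + 5×1 + 6×5 + 6×3 = 156
Omar: 5×3 + 5×2 + 6×5 + 4×4 + 5×6 + 6×6 + 6×1 = 143
Grace: 5×6 + 5×5 + 6×3 + 4×1 + 5×3 + 6×2 + 6×6 = 140
Liam: 5×2 + 5×1 + 6×1 + 4×5 + 5×2 + 6×4 + 6×5 = 105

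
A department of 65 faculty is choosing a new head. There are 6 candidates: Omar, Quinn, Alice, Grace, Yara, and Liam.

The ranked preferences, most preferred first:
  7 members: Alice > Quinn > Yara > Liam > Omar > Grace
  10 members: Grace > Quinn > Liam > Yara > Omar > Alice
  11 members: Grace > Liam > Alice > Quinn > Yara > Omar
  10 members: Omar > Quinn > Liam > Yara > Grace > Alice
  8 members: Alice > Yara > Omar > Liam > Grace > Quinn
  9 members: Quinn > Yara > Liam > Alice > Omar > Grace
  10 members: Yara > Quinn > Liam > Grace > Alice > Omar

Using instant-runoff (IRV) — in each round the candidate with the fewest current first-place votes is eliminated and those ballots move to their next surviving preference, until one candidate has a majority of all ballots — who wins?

Yara

Round 1: Omar 10, Quinn 9, Alice 15, Grace 21, Yara 10, Liam 0. Liam eliminated.
Round 2: Omar 10, Quinn 9, Alice 15, Grace 21, Yara 10. Quinn eliminated.
Round 3: Omar 10, Alice 15, Grace 21, Yara 19. Omar eliminated.
Round 4: Alice 15, Grace 21, Yara 29. Alice eliminated.
Round 5: Grace 21, Yara 44. Yara has a majority (≥33).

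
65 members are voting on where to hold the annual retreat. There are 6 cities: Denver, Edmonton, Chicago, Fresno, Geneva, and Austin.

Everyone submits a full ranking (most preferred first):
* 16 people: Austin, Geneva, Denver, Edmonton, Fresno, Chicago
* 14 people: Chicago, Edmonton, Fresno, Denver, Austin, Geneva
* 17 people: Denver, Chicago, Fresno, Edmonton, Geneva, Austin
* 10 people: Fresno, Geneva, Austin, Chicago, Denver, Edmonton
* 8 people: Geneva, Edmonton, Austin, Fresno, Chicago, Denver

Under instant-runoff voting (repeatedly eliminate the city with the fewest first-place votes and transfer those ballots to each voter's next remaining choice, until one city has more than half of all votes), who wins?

Austin

Round 1: Denver 17, Edmonton 0, Chicago 14, Fresno 10, Geneva 8, Austin 16. Edmonton eliminated.
Round 2: Denver 17, Chicago 14, Fresno 10, Geneva 8, Austin 16. Geneva eliminated.
Round 3: Denver 17, Chicago 14, Fresno 10, Austin 24. Fresno eliminated.
Round 4: Denver 17, Chicago 14, Austin 34. Austin has a majority (≥33).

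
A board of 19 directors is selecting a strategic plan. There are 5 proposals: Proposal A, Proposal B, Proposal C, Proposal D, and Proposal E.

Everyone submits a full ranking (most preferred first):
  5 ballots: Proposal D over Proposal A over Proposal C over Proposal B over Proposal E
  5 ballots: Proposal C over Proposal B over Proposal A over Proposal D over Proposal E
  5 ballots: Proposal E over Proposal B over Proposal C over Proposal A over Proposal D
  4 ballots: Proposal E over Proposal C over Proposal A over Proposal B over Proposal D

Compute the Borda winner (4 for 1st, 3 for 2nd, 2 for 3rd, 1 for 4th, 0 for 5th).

Proposal C

Proposal A: 5×3 + 5×2 + 5×1 + 4×2 = 38
Proposal B: 5×1 + 5×3 + 5×3 + 4×1 = 39
Proposal C: 5×2 + 5×4 + 5×2 + 4×3 = 52
Proposal D: 5×4 + 5×1 + 5×0 + 4×0 = 25
Proposal E: 5×0 + 5×0 + 5×4 + 4×4 = 36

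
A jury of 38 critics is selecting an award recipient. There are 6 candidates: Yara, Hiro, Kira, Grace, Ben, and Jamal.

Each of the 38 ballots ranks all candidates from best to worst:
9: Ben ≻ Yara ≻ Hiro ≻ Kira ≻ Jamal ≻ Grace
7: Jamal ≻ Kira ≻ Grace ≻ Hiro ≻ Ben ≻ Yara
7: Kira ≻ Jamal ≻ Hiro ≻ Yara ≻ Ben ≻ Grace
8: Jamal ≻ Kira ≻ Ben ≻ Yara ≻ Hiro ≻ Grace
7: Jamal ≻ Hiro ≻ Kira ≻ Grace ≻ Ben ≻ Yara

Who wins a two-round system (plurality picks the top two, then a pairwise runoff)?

Round 1 first-place votes: Yara 0, Hiro 0, Kira 7, Grace 0, Ben 9, Jamal 22. Jamal and Ben advance.
Runoff: Jamal is ranked above Ben on 29 ballots, Ben above Jamal on 9.

Jamal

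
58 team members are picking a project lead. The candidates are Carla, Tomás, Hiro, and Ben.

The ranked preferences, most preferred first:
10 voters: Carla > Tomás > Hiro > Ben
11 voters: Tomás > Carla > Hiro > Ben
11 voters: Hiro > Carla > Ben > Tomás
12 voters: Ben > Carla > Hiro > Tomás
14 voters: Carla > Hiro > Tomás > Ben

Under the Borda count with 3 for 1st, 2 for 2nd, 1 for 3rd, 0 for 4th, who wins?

Carla: 10×3 + 11×2 + 11×2 + 12×2 + 14×3 = 140
Tomás: 10×2 + 11×3 + 11×0 + 12×0 + 14×1 = 67
Hiro: 10×1 + 11×1 + 11×3 + 12×1 + 14×2 = 94
Ben: 10×0 + 11×0 + 11×1 + 12×3 + 14×0 = 47

Carla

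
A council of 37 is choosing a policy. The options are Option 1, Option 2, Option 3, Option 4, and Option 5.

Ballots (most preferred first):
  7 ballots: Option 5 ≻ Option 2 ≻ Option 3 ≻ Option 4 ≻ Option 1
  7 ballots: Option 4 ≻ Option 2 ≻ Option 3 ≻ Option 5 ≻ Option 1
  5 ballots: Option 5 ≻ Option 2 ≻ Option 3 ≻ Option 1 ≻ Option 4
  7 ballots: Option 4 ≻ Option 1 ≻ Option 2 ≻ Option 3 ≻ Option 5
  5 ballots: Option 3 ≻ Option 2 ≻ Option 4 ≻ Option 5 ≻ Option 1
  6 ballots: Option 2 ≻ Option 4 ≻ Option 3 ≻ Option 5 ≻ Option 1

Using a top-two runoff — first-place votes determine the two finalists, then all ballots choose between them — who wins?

Option 4

Round 1 first-place votes: Option 1 0, Option 2 6, Option 3 5, Option 4 14, Option 5 12. Option 4 and Option 5 advance.
Runoff: Option 4 is ranked above Option 5 on 25 ballots, Option 5 above Option 4 on 12.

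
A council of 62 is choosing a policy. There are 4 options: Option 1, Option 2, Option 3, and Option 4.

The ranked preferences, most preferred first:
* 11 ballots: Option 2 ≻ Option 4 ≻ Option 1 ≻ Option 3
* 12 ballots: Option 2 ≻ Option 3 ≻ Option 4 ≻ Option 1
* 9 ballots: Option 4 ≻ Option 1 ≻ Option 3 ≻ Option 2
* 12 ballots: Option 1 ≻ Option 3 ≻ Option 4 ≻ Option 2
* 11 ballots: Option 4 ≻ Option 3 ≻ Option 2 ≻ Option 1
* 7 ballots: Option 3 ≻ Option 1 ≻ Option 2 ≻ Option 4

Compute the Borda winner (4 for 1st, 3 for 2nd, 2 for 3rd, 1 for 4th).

Option 4

Option 1: 11×2 + 12×1 + 9×3 + 12×4 + 11×1 + 7×3 = 141
Option 2: 11×4 + 12×4 + 9×1 + 12×1 + 11×2 + 7×2 = 149
Option 3: 11×1 + 12×3 + 9×2 + 12×3 + 11×3 + 7×4 = 162
Option 4: 11×3 + 12×2 + 9×4 + 12×2 + 11×4 + 7×1 = 168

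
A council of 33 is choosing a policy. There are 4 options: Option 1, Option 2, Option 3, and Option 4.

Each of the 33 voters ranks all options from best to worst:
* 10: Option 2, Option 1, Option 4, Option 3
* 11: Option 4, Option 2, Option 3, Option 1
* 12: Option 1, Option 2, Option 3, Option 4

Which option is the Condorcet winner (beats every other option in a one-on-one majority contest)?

Option 2 vs Option 1: 21–12
Option 2 vs Option 3: 33–0
Option 2 vs Option 4: 22–11
Option 2 beats every other option.

Option 2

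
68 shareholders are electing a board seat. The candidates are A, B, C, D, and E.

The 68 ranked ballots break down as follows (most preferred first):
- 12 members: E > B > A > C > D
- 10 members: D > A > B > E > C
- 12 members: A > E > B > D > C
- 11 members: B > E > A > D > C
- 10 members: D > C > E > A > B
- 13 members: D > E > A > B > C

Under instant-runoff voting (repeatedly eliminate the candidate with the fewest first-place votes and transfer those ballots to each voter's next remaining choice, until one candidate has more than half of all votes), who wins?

E

Round 1: A 12, B 11, C 0, D 33, E 12. C eliminated.
Round 2: A 12, B 11, D 33, E 12. B eliminated.
Round 3: A 12, D 33, E 23. A eliminated.
Round 4: D 33, E 35. E has a majority (≥35).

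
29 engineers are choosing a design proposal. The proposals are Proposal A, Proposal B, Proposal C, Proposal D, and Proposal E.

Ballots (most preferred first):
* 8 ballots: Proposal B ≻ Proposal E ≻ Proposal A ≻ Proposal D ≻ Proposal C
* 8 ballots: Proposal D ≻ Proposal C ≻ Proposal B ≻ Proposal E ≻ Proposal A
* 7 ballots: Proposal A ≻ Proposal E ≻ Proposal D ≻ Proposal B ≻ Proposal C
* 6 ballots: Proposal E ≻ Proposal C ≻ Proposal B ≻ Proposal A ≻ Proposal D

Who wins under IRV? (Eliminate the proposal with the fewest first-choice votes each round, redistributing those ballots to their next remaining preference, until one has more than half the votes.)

Proposal D

Round 1: Proposal A 7, Proposal B 8, Proposal C 0, Proposal D 8, Proposal E 6. Proposal C eliminated.
Round 2: Proposal A 7, Proposal B 8, Proposal D 8, Proposal E 6. Proposal E eliminated.
Round 3: Proposal A 7, Proposal B 14, Proposal D 8. Proposal A eliminated.
Round 4: Proposal B 14, Proposal D 15. Proposal D has a majority (≥15).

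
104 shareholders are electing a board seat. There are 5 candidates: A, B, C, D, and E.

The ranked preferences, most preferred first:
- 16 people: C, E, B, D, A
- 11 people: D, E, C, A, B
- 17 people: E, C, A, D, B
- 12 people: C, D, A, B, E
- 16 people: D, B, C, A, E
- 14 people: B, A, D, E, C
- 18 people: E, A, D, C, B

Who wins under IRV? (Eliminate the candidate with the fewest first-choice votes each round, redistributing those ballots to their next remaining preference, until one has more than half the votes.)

D

Round 1: A 0, B 14, C 28, D 27, E 35. A eliminated.
Round 2: B 14, C 28, D 27, E 35. B eliminated.
Round 3: C 28, D 41, E 35. C eliminated.
Round 4: D 53, E 51. D has a majority (≥53).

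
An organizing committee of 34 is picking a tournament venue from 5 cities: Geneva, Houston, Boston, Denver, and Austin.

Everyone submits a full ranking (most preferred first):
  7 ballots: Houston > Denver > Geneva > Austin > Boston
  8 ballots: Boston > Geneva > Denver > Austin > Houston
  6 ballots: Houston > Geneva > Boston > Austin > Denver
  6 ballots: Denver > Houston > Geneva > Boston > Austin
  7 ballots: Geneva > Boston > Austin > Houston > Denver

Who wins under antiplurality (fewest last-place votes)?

Last-place votes: Geneva 0, Houston 8, Boston 7, Denver 13, Austin 6.

Geneva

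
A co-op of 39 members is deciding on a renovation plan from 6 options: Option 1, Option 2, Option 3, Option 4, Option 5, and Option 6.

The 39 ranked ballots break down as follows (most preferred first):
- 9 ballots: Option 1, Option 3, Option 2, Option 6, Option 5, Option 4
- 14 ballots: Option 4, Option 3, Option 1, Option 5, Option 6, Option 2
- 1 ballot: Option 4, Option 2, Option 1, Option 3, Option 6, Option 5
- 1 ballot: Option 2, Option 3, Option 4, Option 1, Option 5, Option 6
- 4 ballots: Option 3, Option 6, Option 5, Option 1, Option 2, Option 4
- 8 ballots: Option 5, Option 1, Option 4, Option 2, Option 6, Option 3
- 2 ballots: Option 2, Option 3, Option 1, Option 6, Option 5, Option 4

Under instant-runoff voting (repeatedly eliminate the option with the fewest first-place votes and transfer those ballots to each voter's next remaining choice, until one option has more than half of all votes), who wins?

Option 5

Round 1: Option 1 9, Option 2 3, Option 3 4, Option 4 15, Option 5 8, Option 6 0. Option 6 eliminated.
Round 2: Option 1 9, Option 2 3, Option 3 4, Option 4 15, Option 5 8. Option 2 eliminated.
Round 3: Option 1 9, Option 3 7, Option 4 15, Option 5 8. Option 3 eliminated.
Round 4: Option 1 11, Option 4 16, Option 5 12. Option 1 eliminated.
Round 5: Option 4 16, Option 5 23. Option 5 has a majority (≥20).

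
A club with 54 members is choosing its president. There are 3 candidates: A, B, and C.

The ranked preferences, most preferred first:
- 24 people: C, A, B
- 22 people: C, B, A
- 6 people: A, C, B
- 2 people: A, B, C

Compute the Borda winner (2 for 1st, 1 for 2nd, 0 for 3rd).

C

A: 24×1 + 22×0 + 6×2 + 2×2 = 40
B: 24×0 + 22×1 + 6×0 + 2×1 = 24
C: 24×2 + 22×2 + 6×1 + 2×0 = 98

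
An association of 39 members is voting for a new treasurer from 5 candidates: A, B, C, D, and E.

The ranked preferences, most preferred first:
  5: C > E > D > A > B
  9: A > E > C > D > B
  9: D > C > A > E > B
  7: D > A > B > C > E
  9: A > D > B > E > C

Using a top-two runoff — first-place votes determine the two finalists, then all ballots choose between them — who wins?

Round 1 first-place votes: A 18, B 0, C 5, D 16, E 0. A and D advance.
Runoff: A is ranked above D on 18 ballots, D above A on 21.

D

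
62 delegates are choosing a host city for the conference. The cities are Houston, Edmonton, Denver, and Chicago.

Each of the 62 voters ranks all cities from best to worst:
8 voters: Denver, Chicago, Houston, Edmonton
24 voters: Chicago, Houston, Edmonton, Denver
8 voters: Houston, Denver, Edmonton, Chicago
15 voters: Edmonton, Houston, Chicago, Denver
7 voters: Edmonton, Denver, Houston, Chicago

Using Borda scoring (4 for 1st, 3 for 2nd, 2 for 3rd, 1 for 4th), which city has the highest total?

Houston

Houston: 8×2 + 24×3 + 8×4 + 15×3 + 7×2 = 179
Edmonton: 8×1 + 24×2 + 8×2 + 15×4 + 7×4 = 160
Denver: 8×4 + 24×1 + 8×3 + 15×1 + 7×3 = 116
Chicago: 8×3 + 24×4 + 8×1 + 15×2 + 7×1 = 165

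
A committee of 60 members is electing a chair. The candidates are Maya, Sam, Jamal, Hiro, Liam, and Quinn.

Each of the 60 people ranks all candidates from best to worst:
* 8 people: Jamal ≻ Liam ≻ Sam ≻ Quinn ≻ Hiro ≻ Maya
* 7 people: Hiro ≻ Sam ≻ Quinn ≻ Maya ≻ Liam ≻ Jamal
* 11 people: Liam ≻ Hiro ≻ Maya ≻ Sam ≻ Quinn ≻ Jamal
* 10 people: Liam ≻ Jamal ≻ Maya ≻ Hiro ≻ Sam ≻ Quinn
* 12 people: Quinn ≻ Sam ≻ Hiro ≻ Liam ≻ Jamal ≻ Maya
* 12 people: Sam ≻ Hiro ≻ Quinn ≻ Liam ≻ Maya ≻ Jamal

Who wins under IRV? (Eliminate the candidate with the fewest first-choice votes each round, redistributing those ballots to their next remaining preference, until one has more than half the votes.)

Round 1: Maya 0, Sam 12, Jamal 8, Hiro 7, Liam 21, Quinn 12. Maya eliminated.
Round 2: Sam 12, Jamal 8, Hiro 7, Liam 21, Quinn 12. Hiro eliminated.
Round 3: Sam 19, Jamal 8, Liam 21, Quinn 12. Jamal eliminated.
Round 4: Sam 19, Liam 29, Quinn 12. Quinn eliminated.
Round 5: Sam 31, Liam 29. Sam has a majority (≥31).

Sam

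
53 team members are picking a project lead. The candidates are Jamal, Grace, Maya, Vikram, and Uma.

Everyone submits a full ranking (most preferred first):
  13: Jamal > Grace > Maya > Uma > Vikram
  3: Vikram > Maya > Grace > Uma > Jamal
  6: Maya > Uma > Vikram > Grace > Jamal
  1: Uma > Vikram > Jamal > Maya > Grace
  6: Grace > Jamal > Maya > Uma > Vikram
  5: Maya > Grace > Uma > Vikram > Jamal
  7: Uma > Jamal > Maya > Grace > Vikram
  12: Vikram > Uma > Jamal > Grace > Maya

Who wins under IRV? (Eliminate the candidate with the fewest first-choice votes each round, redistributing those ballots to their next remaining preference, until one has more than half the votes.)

Vikram

Round 1: Jamal 13, Grace 6, Maya 11, Vikram 15, Uma 8. Grace eliminated.
Round 2: Jamal 19, Maya 11, Vikram 15, Uma 8. Uma eliminated.
Round 3: Jamal 26, Maya 11, Vikram 16. Maya eliminated.
Round 4: Jamal 26, Vikram 27. Vikram has a majority (≥27).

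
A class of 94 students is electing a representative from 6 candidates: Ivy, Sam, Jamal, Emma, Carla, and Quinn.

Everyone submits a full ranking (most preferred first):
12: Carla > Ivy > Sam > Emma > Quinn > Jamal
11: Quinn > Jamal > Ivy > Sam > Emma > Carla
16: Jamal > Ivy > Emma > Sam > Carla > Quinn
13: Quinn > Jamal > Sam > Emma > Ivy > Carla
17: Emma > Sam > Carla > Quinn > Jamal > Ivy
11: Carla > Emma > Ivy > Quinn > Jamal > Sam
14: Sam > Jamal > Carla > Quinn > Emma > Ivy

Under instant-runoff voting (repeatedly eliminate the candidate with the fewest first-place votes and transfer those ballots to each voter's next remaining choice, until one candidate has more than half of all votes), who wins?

Jamal

Round 1: Ivy 0, Sam 14, Jamal 16, Emma 17, Carla 23, Quinn 24. Ivy eliminated.
Round 2: Sam 14, Jamal 16, Emma 17, Carla 23, Quinn 24. Sam eliminated.
Round 3: Jamal 30, Emma 17, Carla 23, Quinn 24. Emma eliminated.
Round 4: Jamal 30, Carla 40, Quinn 24. Quinn eliminated.
Round 5: Jamal 54, Carla 40. Jamal has a majority (≥48).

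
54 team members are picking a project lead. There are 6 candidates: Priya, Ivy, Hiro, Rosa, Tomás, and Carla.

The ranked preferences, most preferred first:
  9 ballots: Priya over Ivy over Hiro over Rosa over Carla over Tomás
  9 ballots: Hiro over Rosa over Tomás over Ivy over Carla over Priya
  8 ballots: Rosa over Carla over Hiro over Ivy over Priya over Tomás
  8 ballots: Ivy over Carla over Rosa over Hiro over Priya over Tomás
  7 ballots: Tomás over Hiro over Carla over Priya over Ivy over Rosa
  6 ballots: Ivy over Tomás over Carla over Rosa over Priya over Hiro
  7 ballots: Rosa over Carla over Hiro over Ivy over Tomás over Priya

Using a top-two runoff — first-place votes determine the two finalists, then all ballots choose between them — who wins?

Round 1 first-place votes: Priya 9, Ivy 14, Hiro 9, Rosa 15, Tomás 7, Carla 0. Rosa and Ivy advance.
Runoff: Rosa is ranked above Ivy on 24 ballots, Ivy above Rosa on 30.

Ivy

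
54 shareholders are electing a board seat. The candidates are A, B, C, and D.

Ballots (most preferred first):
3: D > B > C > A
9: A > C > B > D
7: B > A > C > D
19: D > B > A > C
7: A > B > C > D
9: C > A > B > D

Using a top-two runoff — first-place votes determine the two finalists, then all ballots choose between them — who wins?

A

Round 1 first-place votes: A 16, B 7, C 9, D 22. D and A advance.
Runoff: D is ranked above A on 22 ballots, A above D on 32.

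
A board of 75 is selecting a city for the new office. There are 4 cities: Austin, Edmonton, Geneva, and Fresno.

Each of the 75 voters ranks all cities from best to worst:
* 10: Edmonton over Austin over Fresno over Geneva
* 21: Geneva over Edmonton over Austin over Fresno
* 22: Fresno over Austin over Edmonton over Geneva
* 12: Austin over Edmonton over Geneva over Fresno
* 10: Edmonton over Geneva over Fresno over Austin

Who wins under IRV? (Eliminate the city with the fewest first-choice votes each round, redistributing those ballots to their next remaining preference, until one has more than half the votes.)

Round 1: Austin 12, Edmonton 20, Geneva 21, Fresno 22. Austin eliminated.
Round 2: Edmonton 32, Geneva 21, Fresno 22. Geneva eliminated.
Round 3: Edmonton 53, Fresno 22. Edmonton has a majority (≥38).

Edmonton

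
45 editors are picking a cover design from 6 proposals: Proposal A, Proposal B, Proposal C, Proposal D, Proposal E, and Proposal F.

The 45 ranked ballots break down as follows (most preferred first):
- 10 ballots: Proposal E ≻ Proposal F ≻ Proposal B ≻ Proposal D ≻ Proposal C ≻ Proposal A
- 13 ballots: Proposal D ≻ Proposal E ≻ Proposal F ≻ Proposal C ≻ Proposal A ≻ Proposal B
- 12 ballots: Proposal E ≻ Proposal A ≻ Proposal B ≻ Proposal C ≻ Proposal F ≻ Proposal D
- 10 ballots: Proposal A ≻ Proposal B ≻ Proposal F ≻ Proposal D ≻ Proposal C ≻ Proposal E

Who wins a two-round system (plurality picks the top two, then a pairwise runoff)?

Round 1 first-place votes: Proposal A 10, Proposal B 0, Proposal C 0, Proposal D 13, Proposal E 22, Proposal F 0. Proposal E and Proposal D advance.
Runoff: Proposal E is ranked above Proposal D on 22 ballots, Proposal D above Proposal E on 23.

Proposal D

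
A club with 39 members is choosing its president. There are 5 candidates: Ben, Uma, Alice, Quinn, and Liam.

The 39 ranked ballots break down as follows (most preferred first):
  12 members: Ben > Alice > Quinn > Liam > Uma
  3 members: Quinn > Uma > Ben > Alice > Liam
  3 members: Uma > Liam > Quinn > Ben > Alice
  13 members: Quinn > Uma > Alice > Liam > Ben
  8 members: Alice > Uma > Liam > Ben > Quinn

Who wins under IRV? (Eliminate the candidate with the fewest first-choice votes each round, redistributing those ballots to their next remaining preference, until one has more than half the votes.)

Ben

Round 1: Ben 12, Uma 3, Alice 8, Quinn 16, Liam 0. Liam eliminated.
Round 2: Ben 12, Uma 3, Alice 8, Quinn 16. Uma eliminated.
Round 3: Ben 12, Alice 8, Quinn 19. Alice eliminated.
Round 4: Ben 20, Quinn 19. Ben has a majority (≥20).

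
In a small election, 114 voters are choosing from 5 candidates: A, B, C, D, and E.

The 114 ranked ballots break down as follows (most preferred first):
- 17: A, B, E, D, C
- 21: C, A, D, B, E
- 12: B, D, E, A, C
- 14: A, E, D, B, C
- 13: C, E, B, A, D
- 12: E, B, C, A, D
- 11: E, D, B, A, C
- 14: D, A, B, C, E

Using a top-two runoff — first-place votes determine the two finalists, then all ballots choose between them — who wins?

A

Round 1 first-place votes: A 31, B 12, C 34, D 14, E 23. C and A advance.
Runoff: C is ranked above A on 46 ballots, A above C on 68.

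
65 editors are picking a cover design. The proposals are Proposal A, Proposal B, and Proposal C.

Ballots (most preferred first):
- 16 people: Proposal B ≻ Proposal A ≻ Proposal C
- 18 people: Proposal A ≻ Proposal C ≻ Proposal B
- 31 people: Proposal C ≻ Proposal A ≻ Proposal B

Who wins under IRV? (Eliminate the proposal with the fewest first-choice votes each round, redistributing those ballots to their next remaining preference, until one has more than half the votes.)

Proposal A

Round 1: Proposal A 18, Proposal B 16, Proposal C 31. Proposal B eliminated.
Round 2: Proposal A 34, Proposal C 31. Proposal A has a majority (≥33).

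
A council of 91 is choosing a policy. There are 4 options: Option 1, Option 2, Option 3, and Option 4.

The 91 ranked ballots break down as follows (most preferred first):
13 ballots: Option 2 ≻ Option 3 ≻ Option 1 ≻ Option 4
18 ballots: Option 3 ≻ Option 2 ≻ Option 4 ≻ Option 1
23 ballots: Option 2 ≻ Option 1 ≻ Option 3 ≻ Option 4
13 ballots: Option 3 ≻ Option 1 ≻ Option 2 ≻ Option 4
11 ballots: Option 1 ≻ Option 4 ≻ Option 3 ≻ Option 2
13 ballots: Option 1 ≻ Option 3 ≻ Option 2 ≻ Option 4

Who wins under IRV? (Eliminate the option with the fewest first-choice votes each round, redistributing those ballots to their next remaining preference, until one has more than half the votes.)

Option 3

Round 1: Option 1 24, Option 2 36, Option 3 31, Option 4 0. Option 4 eliminated.
Round 2: Option 1 24, Option 2 36, Option 3 31. Option 1 eliminated.
Round 3: Option 2 36, Option 3 55. Option 3 has a majority (≥46).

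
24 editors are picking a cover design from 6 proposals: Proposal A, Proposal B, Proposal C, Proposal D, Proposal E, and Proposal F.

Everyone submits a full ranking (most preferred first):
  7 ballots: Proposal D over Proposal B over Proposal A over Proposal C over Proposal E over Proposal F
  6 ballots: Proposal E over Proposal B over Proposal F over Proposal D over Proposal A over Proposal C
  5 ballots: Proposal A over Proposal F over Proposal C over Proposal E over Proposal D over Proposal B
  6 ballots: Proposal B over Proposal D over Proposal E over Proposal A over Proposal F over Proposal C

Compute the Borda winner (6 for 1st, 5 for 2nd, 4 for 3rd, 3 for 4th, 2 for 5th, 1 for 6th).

Proposal B

Proposal A: 7×4 + 6×2 + 5×6 + 6×3 = 88
Proposal B: 7×5 + 6×5 + 5×1 + 6×6 = 106
Proposal C: 7×3 + 6×1 + 5×4 + 6×1 = 53
Proposal D: 7×6 + 6×3 + 5×2 + 6×5 = 100
Proposal E: 7×2 + 6×6 + 5×3 + 6×4 = 89
Proposal F: 7×1 + 6×4 + 5×5 + 6×2 = 68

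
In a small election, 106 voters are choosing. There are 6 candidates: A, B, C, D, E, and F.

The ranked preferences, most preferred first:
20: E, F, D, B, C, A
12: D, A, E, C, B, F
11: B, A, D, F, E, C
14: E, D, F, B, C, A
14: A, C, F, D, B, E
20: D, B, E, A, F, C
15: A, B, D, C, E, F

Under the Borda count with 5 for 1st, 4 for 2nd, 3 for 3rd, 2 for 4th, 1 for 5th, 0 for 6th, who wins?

D

A: 20×0 + 12×4 + 11×4 + 14×0 + 14×5 + 20×2 + 15×5 = 277
B: 20×2 + 12×1 + 11×5 + 14×2 + 14×1 + 20×4 + 15×4 = 289
C: 20×1 + 12×2 + 11×0 + 14×1 + 14×4 + 20×0 + 15×2 = 144
D: 20×3 + 12×5 + 11×3 + 14×4 + 14×2 + 20×5 + 15×3 = 382
E: 20×5 + 12×3 + 11×1 + 14×5 + 14×0 + 20×3 + 15×1 = 292
F: 20×4 + 12×0 + 11×2 + 14×3 + 14×3 + 20×1 + 15×0 = 206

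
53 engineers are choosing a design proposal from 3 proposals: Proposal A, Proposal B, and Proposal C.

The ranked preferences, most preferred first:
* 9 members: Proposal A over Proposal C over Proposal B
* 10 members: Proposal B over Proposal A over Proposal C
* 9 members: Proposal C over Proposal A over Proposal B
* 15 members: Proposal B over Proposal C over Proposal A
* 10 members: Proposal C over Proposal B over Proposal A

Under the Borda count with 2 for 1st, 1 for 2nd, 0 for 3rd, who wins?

Proposal A: 9×2 + 10×1 + 9×1 + 15×0 + 10×0 = 37
Proposal B: 9×0 + 10×2 + 9×0 + 15×2 + 10×1 = 60
Proposal C: 9×1 + 10×0 + 9×2 + 15×1 + 10×2 = 62

Proposal C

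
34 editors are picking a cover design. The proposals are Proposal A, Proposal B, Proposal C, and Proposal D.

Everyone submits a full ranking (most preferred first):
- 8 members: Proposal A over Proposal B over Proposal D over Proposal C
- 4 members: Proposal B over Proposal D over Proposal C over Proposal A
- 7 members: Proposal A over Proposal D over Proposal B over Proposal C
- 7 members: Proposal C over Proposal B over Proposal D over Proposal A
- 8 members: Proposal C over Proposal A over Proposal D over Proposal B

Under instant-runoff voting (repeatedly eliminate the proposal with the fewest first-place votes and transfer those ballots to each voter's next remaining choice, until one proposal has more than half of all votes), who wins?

Round 1: Proposal A 15, Proposal B 4, Proposal C 15, Proposal D 0. Proposal D eliminated.
Round 2: Proposal A 15, Proposal B 4, Proposal C 15. Proposal B eliminated.
Round 3: Proposal A 15, Proposal C 19. Proposal C has a majority (≥18).

Proposal C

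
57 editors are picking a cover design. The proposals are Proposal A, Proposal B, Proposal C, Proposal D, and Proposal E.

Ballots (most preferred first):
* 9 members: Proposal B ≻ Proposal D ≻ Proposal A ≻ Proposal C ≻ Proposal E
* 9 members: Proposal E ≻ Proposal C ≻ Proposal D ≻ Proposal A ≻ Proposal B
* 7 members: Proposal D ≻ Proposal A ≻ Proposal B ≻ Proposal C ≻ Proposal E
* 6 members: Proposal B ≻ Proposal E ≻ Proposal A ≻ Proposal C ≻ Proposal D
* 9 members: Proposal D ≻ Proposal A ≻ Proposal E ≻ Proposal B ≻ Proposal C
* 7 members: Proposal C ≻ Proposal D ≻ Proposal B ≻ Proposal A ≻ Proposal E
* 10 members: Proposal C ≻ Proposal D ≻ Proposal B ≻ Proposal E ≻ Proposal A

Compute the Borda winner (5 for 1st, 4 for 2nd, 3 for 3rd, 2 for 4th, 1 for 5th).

Proposal D

Proposal A: 9×3 + 9×2 + 7×4 + 6×3 + 9×4 + 7×2 + 10×1 = 151
Proposal B: 9×5 + 9×1 + 7×3 + 6×5 + 9×2 + 7×3 + 10×3 = 174
Proposal C: 9×2 + 9×4 + 7×2 + 6×2 + 9×1 + 7×5 + 10×5 = 174
Proposal D: 9×4 + 9×3 + 7×5 + 6×1 + 9×5 + 7×4 + 10×4 = 217
Proposal E: 9×1 + 9×5 + 7×1 + 6×4 + 9×3 + 7×1 + 10×2 = 139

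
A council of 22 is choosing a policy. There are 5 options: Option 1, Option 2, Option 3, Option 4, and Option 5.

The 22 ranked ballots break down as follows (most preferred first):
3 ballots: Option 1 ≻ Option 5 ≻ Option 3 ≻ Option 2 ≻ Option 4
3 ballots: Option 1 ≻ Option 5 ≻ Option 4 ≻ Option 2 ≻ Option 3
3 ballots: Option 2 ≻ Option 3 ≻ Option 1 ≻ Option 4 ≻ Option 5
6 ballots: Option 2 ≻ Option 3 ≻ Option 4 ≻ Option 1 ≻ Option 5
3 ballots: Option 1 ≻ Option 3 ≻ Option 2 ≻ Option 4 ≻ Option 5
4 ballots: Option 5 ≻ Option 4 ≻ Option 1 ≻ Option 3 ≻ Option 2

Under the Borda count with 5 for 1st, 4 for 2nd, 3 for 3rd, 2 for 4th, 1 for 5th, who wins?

Option 1: 3×5 + 3×5 + 3×3 + 6×2 + 3×5 + 4×3 = 78
Option 2: 3×2 + 3×2 + 3×5 + 6×5 + 3×3 + 4×1 = 70
Option 3: 3×3 + 3×1 + 3×4 + 6×4 + 3×4 + 4×2 = 68
Option 4: 3×1 + 3×3 + 3×2 + 6×3 + 3×2 + 4×4 = 58
Option 5: 3×4 + 3×4 + 3×1 + 6×1 + 3×1 + 4×5 = 56

Option 1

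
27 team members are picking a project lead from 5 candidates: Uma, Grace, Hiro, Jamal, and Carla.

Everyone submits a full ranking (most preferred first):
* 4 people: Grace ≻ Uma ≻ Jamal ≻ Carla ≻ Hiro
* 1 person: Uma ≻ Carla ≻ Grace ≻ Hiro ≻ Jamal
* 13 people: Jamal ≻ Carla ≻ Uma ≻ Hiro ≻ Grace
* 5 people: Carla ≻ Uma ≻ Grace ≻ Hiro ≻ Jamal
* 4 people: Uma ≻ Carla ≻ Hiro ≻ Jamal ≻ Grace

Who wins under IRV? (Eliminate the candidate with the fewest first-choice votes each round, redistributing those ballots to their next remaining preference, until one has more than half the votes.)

Round 1: Uma 5, Grace 4, Hiro 0, Jamal 13, Carla 5. Hiro eliminated.
Round 2: Uma 5, Grace 4, Jamal 13, Carla 5. Grace eliminated.
Round 3: Uma 9, Jamal 13, Carla 5. Carla eliminated.
Round 4: Uma 14, Jamal 13. Uma has a majority (≥14).

Uma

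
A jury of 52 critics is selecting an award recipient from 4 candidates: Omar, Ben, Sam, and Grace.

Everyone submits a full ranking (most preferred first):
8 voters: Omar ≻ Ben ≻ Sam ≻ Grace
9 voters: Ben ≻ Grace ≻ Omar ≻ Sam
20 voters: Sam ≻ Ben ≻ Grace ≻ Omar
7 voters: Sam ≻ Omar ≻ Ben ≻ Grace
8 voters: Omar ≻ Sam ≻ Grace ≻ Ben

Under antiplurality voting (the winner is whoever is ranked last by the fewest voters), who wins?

Ben

Last-place votes: Omar 20, Ben 8, Sam 9, Grace 15.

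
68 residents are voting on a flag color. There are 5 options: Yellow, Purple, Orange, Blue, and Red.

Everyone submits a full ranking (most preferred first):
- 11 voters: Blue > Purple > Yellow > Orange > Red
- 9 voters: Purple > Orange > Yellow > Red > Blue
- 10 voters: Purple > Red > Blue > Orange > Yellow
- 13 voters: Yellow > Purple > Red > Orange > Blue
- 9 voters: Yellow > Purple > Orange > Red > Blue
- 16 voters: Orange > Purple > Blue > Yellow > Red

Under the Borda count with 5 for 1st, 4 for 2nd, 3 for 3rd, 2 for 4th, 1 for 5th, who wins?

Purple

Yellow: 11×3 + 9×3 + 10×1 + 13×5 + 9×5 + 16×2 = 212
Purple: 11×4 + 9×5 + 10×5 + 13×4 + 9×4 + 16×4 = 291
Orange: 11×2 + 9×4 + 10×2 + 13×2 + 9×3 + 16×5 = 211
Blue: 11×5 + 9×1 + 10×3 + 13×1 + 9×1 + 16×3 = 164
Red: 11×1 + 9×2 + 10×4 + 13×3 + 9×2 + 16×1 = 142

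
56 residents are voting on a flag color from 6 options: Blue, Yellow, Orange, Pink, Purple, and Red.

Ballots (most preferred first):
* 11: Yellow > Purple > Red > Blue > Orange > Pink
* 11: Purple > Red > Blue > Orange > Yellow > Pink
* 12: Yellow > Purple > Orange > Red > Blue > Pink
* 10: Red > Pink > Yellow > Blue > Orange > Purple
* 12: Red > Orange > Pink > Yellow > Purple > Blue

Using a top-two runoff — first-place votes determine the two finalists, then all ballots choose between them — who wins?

Red

Round 1 first-place votes: Blue 0, Yellow 23, Orange 0, Pink 0, Purple 11, Red 22. Yellow and Red advance.
Runoff: Yellow is ranked above Red on 23 ballots, Red above Yellow on 33.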